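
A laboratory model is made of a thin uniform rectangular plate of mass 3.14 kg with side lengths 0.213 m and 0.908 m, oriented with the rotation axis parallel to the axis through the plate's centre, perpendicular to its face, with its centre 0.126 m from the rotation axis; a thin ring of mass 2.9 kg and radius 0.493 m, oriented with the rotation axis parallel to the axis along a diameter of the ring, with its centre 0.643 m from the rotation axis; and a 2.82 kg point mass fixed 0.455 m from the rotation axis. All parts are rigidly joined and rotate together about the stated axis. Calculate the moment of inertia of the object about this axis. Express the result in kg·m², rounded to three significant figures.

2.41

Rectangular plate: I_cm = (1/12)M(a²+b²) = (1/12)(3.14)[(0.213)² + (0.908)²] = 0.22761 kg·m²; centre at d = 0.126 m, so I = I_cm + Md² gives I = 0.22761 + (3.14)(0.126)² = 0.27746 kg·m².
Thin ring: I_cm = (1/2)MR² = (1/2)(2.9)(0.493)² = 0.35242 kg·m²; centre at d = 0.643 m, so I = I_cm + Md² gives I = 0.35242 + (2.9)(0.643)² = 1.5514 kg·m².
Point mass: I_cm = 0; centre at d = 0.455 m, so I = I_cm + Md² gives I = 0 + (2.82)(0.455)² = 0.58381 kg·m².
Total I = 0.27746 + 1.5514 + 0.58381 = 2.4127 kg·m².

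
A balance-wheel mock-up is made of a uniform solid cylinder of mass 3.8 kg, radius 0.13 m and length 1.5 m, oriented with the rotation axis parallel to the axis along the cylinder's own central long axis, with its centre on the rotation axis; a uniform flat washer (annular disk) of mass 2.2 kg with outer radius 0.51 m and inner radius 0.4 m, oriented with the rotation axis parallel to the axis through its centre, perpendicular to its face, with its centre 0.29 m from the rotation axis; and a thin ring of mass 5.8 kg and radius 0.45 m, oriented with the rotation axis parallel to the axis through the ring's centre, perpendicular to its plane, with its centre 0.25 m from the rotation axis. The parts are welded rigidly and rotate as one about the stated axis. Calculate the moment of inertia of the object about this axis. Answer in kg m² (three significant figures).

Solid cylinder: I_cm = (1/2)MR² = (1/2)(3.8)(0.13)² = 0.03211 kg m²; axis through the centre, so I = 0.03211 kg m².
Annular disk: I_cm = (1/2)M(R²+r²) = (1/2)(2.2)[(0.51)² + (0.4)²] = 0.46211 kg m²; centre at d = 0.29 m, so I = I_cm + Md² gives I = 0.46211 + (2.2)(0.29)² = 0.64713 kg m².
Thin ring: I_cm = MR² = (5.8)(0.45)² = 1.1745 kg m²; centre at d = 0.25 m, so I = I_cm + Md² gives I = 1.1745 + (5.8)(0.25)² = 1.537 kg m².
Total I = 0.03211 + 0.64713 + 1.537 = 2.2162 kg m².

2.22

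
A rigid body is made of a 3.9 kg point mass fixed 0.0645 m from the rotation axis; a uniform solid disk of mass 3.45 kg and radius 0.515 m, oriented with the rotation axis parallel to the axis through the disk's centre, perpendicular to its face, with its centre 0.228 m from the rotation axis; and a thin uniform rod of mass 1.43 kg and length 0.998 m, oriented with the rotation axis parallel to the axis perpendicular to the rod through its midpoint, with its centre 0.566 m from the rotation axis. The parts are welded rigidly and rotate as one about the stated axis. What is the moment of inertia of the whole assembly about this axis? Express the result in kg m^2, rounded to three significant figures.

1.23

Point mass: I_cm = 0; centre at d = 0.0645 m, so the parallel axis theorem gives I = 0 + (3.9)(0.0645)² = 0.016225 kg m^2.
Solid disk: I_cm = (1/2)MR² = (1/2)(3.45)(0.515)² = 0.45751 kg m^2; centre at d = 0.228 m, so the parallel axis theorem gives I = 0.45751 + (3.45)(0.228)² = 0.63686 kg m^2.
Thin rod: I_cm = (1/12)ML² = (1/12)(1.43)(0.998)² = 0.11869 kg m^2; centre at d = 0.566 m, so the parallel axis theorem gives I = 0.11869 + (1.43)(0.566)² = 0.5768 kg m^2.
Total I = 0.016225 + 0.63686 + 0.5768 = 1.2299 kg m^2.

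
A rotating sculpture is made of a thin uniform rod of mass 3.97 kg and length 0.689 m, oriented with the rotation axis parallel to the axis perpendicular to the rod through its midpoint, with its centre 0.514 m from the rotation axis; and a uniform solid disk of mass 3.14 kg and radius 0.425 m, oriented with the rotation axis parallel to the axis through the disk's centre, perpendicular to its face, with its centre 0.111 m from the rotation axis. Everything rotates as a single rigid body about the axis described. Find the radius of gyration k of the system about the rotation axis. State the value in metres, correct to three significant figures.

0.464

Thin rod: I_cm = (1/12)ML² = (1/12)(3.97)(0.689)² = 0.15705 kg·m²; centre at d = 0.514 m, so I = I_cm + Md² gives I = 0.15705 + (3.97)(0.514)² = 1.2059 kg·m².
Solid disk: I_cm = (1/2)MR² = (1/2)(3.14)(0.425)² = 0.28358 kg·m²; centre at d = 0.111 m, so I = I_cm + Md² gives I = 0.28358 + (3.14)(0.111)² = 0.32227 kg·m².
Total I = 1.5282 kg·m²; total mass M = 7.11 kg.
k = √(I/M) = √(1.5282/7.11) = 0.46361 m.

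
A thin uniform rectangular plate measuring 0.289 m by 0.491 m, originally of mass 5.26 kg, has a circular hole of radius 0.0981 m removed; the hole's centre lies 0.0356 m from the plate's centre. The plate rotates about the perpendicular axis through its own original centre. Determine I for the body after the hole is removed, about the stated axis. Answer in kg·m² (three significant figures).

0.135

Unpierced body about its centre: I₀ = (1/12)M(a²+b²) = (1/12)(5.26)[(0.289)² + (0.491)²] = 0.14228 kg·m².
The removed disk has mass m = M·πr²/(ab) = (5.26)·π(0.0981)²/(0.289·0.491) = 1.1207 kg (same uniform areal density).
Its moment of inertia about the rotation axis (parallel-axis theorem): I_hole = (1/2)mr² + md² = (1/2)(1.1207)(0.0981)² + (1.1207)(0.0356)² = 0.006813 kg·m².
Treating the hole as negative mass, I = I₀ − I_hole = 0.14228 − 0.006813 = 0.13547 kg·m².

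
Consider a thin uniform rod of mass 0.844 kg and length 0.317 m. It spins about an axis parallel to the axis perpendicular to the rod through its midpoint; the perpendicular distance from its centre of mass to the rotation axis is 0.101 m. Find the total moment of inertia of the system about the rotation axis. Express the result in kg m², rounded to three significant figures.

I_cm = (1/12)ML² = (1/12)(0.844)(0.317)² = 0.0070677 kg m²; centre at d = 0.101 m, so I = I_cm + Md² gives I = 0.0070677 + (0.844)(0.101)² = 0.015677 kg m².

0.0157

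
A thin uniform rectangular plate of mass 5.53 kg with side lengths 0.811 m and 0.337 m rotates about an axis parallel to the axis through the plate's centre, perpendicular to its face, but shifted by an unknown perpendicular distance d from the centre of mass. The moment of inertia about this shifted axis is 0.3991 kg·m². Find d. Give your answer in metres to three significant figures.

0.0889

About the centre-of-mass axis, I_cm = (1/12)M(a²+b²) = (1/12)(5.53)[(0.811)² + (0.337)²] = 0.35544 kg·m².
Parallel axis theorem: I = I_cm + Md², so Md² = 0.3991 − 0.35544 = 0.043664 kg·m².
d = √(0.043664 / 5.53) = 0.088858 m.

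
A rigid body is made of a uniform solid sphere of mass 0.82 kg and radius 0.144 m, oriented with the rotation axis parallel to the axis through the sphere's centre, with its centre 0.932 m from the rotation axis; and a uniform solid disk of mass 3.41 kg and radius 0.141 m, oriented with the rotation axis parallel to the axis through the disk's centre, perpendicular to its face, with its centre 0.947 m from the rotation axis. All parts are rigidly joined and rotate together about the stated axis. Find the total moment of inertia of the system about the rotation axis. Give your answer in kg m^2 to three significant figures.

3.81

Solid sphere: I_cm = (2/5)MR² = (2/5)(0.82)(0.144)² = 0.0068014 kg m^2; centre at d = 0.932 m, so the parallel axis theorem gives I = 0.0068014 + (0.82)(0.932)² = 0.71907 kg m^2.
Solid disk: I_cm = (1/2)MR² = (1/2)(3.41)(0.141)² = 0.033897 kg m^2; centre at d = 0.947 m, so the parallel axis theorem gives I = 0.033897 + (3.41)(0.947)² = 3.092 kg m^2.
Total I = 0.71907 + 3.092 = 3.8111 kg m^2.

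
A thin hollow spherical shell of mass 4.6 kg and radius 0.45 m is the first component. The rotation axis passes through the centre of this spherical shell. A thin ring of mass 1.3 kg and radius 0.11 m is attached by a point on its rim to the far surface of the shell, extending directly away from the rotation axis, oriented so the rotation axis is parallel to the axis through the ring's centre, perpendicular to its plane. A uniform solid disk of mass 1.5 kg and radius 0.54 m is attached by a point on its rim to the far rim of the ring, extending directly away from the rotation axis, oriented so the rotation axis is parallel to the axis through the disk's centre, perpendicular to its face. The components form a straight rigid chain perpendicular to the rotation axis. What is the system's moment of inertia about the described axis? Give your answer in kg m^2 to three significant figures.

3.46

Spherical shell: I_cm = (2/3)MR² = (2/3)(4.6)(0.45)² = 0.621 kg m^2; axis through the centre, so I = 0.621 kg m^2.
Thin ring: I_cm = MR² = (1.3)(0.11)² = 0.01573 kg m^2; centre at d = 0.45 + 0.11 = 0.56 m, so the parallel axis theorem gives I = 0.01573 + (1.3)(0.56)² = 0.42341 kg m^2.
Solid disk: I_cm = (1/2)MR² = (1/2)(1.5)(0.54)² = 0.2187 kg m^2; centre at d = 0.45 + 0.11 + 0.11 + 0.54 = 1.21 m, so the parallel axis theorem gives I = 0.2187 + (1.5)(1.21)² = 2.4148 kg m^2.
Total I = 0.621 + 0.42341 + 2.4148 = 3.4593 kg m^2.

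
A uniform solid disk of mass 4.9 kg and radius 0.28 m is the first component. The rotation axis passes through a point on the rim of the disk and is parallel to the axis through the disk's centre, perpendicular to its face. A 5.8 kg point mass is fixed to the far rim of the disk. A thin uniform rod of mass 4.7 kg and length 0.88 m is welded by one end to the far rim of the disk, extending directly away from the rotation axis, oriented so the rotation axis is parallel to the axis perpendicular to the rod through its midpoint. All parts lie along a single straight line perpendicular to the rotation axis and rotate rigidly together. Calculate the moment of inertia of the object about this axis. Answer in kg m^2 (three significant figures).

7.40

Solid disk: I_cm = (1/2)MR² = (1/2)(4.9)(0.28)² = 0.19208 kg m^2; centre at d = 0.28 m, so I = I_cm + Md² gives I = 0.19208 + (4.9)(0.28)² = 0.57624 kg m^2.
Point mass: I_cm = 0; centre at d = 0.28 + 0.28 = 0.56 m, so I = I_cm + Md² gives I = 0 + (5.8)(0.56)² = 1.8189 kg m^2.
Thin rod: I_cm = (1/12)ML² = (1/12)(4.7)(0.88)² = 0.30331 kg m^2; centre at d = 0.28 + 0.28 + 0.44 = 1 m, so I = I_cm + Md² gives I = 0.30331 + (4.7)(1)² = 5.0033 kg m^2.
Total I = 0.57624 + 1.8189 + 5.0033 = 7.3984 kg m^2.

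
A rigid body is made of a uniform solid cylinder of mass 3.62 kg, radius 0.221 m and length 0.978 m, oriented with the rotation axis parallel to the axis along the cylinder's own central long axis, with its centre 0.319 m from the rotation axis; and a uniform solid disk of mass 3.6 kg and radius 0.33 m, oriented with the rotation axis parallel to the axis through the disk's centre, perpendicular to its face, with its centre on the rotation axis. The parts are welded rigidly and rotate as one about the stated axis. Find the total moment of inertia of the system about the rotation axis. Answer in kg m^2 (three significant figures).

0.653

Solid cylinder: I_cm = (1/2)MR² = (1/2)(3.62)(0.221)² = 0.088402 kg m^2; centre at d = 0.319 m, so I = I_cm + Md² gives I = 0.088402 + (3.62)(0.319)² = 0.45678 kg m^2.
Solid disk: I_cm = (1/2)MR² = (1/2)(3.6)(0.33)² = 0.19602 kg m^2; axis through the centre, so I = 0.19602 kg m^2.
Total I = 0.45678 + 0.19602 = 0.6528 kg m^2.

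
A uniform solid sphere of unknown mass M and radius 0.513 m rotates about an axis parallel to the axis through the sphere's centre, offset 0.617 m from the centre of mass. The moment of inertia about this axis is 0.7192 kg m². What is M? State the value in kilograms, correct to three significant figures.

I = I_cm + Md² = (2/5)MR² + Md² = M·[0.4·(0.513)² + (0.617)²] = M·0.48596.
So M = 0.7192 / 0.48596 = 1.48 kg.

1.48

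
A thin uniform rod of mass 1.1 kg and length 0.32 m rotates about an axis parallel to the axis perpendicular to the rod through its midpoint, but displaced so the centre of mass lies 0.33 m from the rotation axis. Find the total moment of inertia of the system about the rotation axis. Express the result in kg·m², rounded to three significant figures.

I_cm = (1/12)ML² = (1/12)(1.1)(0.32)² = 0.0093867 kg·m²; centre at d = 0.33 m, so the parallel axis theorem gives I = 0.0093867 + (1.1)(0.33)² = 0.12918 kg·m².

0.129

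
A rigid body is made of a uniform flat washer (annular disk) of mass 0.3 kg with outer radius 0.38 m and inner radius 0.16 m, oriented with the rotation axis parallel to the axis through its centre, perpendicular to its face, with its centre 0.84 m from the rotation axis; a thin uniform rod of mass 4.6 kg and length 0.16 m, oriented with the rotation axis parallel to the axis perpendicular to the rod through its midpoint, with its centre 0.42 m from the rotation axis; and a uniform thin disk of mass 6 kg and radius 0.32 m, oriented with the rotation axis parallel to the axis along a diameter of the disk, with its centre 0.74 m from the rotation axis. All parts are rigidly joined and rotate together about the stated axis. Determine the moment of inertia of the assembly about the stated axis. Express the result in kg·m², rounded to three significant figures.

Annular disk: I_cm = (1/2)M(R²+r²) = (1/2)(0.3)[(0.38)² + (0.16)²] = 0.0255 kg·m²; centre at d = 0.84 m, so I = I_cm + Md² gives I = 0.0255 + (0.3)(0.84)² = 0.23718 kg·m².
Thin rod: I_cm = (1/12)ML² = (1/12)(4.6)(0.16)² = 0.0098133 kg·m²; centre at d = 0.42 m, so I = I_cm + Md² gives I = 0.0098133 + (4.6)(0.42)² = 0.82125 kg·m².
Thin disk: I_cm = (1/4)MR² = (1/4)(6)(0.32)² = 0.1536 kg·m²; centre at d = 0.74 m, so I = I_cm + Md² gives I = 0.1536 + (6)(0.74)² = 3.4392 kg·m².
Total I = 0.23718 + 0.82125 + 3.4392 = 4.4976 kg·m².

4.50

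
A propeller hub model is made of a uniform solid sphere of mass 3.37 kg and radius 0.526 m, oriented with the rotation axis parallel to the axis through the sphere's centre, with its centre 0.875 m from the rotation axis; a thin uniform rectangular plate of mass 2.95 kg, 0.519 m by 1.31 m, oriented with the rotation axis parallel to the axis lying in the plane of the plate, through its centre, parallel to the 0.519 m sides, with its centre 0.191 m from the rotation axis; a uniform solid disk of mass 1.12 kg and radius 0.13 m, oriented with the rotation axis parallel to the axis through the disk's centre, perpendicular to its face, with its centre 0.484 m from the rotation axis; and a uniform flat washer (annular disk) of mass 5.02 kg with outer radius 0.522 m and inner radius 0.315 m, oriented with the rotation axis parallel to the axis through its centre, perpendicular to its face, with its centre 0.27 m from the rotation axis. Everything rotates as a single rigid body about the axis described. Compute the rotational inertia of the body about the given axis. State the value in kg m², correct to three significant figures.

Solid sphere: I_cm = (2/5)MR² = (2/5)(3.37)(0.526)² = 0.37296 kg m²; centre at d = 0.875 m, so I = I_cm + Md² gives I = 0.37296 + (3.37)(0.875)² = 2.9531 kg m².
Rectangular plate: I_cm = (1/12)Mb² = (1/12)(2.95)(1.31)² = 0.42187 kg m²; centre at d = 0.191 m, so I = I_cm + Md² gives I = 0.42187 + (2.95)(0.191)² = 0.52949 kg m².
Solid disk: I_cm = (1/2)MR² = (1/2)(1.12)(0.13)² = 0.009464 kg m²; centre at d = 0.484 m, so I = I_cm + Md² gives I = 0.009464 + (1.12)(0.484)² = 0.27183 kg m².
Annular disk: I_cm = (1/2)M(R²+r²) = (1/2)(5.02)[(0.522)² + (0.315)²] = 0.93299 kg m²; centre at d = 0.27 m, so I = I_cm + Md² gives I = 0.93299 + (5.02)(0.27)² = 1.2989 kg m².
Total I = 2.9531 + 0.52949 + 0.27183 + 1.2989 = 5.0534 kg m².

5.05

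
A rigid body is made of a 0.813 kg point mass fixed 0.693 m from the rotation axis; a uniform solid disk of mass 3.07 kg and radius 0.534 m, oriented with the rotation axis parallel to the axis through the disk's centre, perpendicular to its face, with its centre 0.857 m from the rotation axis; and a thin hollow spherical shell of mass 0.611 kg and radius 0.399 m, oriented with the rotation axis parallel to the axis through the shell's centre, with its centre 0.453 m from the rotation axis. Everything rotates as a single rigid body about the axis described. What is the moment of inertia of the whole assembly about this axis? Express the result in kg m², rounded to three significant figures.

3.27

Point mass: I_cm = 0; centre at d = 0.693 m, so I = I_cm + Md² gives I = 0 + (0.813)(0.693)² = 0.39044 kg m².
Solid disk: I_cm = (1/2)MR² = (1/2)(3.07)(0.534)² = 0.43771 kg m²; centre at d = 0.857 m, so I = I_cm + Md² gives I = 0.43771 + (3.07)(0.857)² = 2.6925 kg m².
Spherical shell: I_cm = (2/3)MR² = (2/3)(0.611)(0.399)² = 0.064848 kg m²; centre at d = 0.453 m, so I = I_cm + Md² gives I = 0.064848 + (0.611)(0.453)² = 0.19023 kg m².
Total I = 0.39044 + 2.6925 + 0.19023 = 3.2731 kg m².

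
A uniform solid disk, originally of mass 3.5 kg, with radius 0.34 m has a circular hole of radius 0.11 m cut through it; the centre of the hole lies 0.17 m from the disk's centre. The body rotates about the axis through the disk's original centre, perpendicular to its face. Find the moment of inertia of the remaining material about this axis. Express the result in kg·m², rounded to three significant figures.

Unpierced body about its centre: I₀ = (1/2)MR² = (1/2)(3.5)(0.34)² = 0.2023 kg·m².
The removed disk has mass m = M·(r/R)² = (3.5)(0.11/0.34)² = 0.36635 kg (same uniform areal density).
Its moment of inertia about the rotation axis (parallel-axis theorem): I_hole = (1/2)mr² + md² = (1/2)(0.36635)(0.11)² + (0.36635)(0.17)² = 0.012804 kg·m².
Treating the hole as negative mass, I = I₀ − I_hole = 0.2023 − 0.012804 = 0.1895 kg·m².

0.189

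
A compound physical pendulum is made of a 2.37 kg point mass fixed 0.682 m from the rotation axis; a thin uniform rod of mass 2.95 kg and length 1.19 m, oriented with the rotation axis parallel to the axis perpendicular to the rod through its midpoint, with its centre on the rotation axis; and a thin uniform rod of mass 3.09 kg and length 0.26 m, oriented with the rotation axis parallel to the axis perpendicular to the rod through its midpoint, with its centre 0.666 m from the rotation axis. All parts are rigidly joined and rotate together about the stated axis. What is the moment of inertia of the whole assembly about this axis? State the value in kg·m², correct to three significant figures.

2.84

Point mass: I_cm = 0; centre at d = 0.682 m, so I = I_cm + Md² gives I = 0 + (2.37)(0.682)² = 1.1023 kg·m².
Thin rod: I_cm = (1/12)ML² = (1/12)(2.95)(1.19)² = 0.34812 kg·m²; axis through the centre, so I = 0.34812 kg·m².
Thin rod: I_cm = (1/12)ML² = (1/12)(3.09)(0.26)² = 0.017407 kg·m²; centre at d = 0.666 m, so I = I_cm + Md² gives I = 0.017407 + (3.09)(0.666)² = 1.388 kg·m².
Total I = 1.1023 + 0.34812 + 1.388 = 2.8385 kg·m².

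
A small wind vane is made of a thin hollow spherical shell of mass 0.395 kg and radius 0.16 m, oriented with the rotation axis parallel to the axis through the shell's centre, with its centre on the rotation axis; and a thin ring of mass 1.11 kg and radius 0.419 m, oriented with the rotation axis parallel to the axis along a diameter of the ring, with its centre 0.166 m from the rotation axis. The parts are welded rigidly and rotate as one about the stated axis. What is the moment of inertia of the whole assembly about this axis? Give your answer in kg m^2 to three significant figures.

0.135

Spherical shell: I_cm = (2/3)MR² = (2/3)(0.395)(0.16)² = 0.0067413 kg m^2; axis through the centre, so I = 0.0067413 kg m^2.
Thin ring: I_cm = (1/2)MR² = (1/2)(1.11)(0.419)² = 0.097436 kg m^2; centre at d = 0.166 m, so the parallel axis theorem gives I = 0.097436 + (1.11)(0.166)² = 0.12802 kg m^2.
Total I = 0.0067413 + 0.12802 = 0.13476 kg m^2.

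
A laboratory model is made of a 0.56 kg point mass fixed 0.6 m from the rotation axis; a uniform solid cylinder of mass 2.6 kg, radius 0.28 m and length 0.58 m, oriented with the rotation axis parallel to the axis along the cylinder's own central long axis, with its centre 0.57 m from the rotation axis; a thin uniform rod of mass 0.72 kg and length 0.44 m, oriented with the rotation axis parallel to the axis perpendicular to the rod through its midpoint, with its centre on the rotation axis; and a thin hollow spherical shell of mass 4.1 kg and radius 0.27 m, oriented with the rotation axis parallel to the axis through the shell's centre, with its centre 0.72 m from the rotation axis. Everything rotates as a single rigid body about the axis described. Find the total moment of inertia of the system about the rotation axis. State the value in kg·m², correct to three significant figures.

3.48

Point mass: I_cm = 0; centre at d = 0.6 m, so the parallel axis theorem gives I = 0 + (0.56)(0.6)² = 0.2016 kg·m².
Solid cylinder: I_cm = (1/2)MR² = (1/2)(2.6)(0.28)² = 0.10192 kg·m²; centre at d = 0.57 m, so the parallel axis theorem gives I = 0.10192 + (2.6)(0.57)² = 0.94666 kg·m².
Thin rod: I_cm = (1/12)ML² = (1/12)(0.72)(0.44)² = 0.011616 kg·m²; axis through the centre, so I = 0.011616 kg·m².
Spherical shell: I_cm = (2/3)MR² = (2/3)(4.1)(0.27)² = 0.19926 kg·m²; centre at d = 0.72 m, so the parallel axis theorem gives I = 0.19926 + (4.1)(0.72)² = 2.3247 kg·m².
Total I = 0.2016 + 0.94666 + 0.011616 + 2.3247 = 3.4846 kg·m².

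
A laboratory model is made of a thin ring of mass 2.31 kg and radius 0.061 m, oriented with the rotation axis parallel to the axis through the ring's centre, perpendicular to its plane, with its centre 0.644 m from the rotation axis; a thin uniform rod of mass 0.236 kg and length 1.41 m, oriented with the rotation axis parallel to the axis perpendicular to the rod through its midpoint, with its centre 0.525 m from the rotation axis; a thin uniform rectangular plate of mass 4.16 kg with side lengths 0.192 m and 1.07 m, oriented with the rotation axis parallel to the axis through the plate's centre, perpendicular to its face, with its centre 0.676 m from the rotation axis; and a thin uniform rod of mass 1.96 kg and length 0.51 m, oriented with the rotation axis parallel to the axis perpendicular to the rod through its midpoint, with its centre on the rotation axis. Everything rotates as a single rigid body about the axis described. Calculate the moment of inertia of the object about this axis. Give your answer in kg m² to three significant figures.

Thin ring: I_cm = MR² = (2.31)(0.061)² = 0.0085955 kg m²; centre at d = 0.644 m, so the parallel axis theorem gives I = 0.0085955 + (2.31)(0.644)² = 0.96664 kg m².
Thin rod: I_cm = (1/12)ML² = (1/12)(0.236)(1.41)² = 0.039099 kg m²; centre at d = 0.525 m, so the parallel axis theorem gives I = 0.039099 + (0.236)(0.525)² = 0.10415 kg m².
Rectangular plate: I_cm = (1/12)M(a²+b²) = (1/12)(4.16)[(0.192)² + (1.07)²] = 0.40968 kg m²; centre at d = 0.676 m, so the parallel axis theorem gives I = 0.40968 + (4.16)(0.676)² = 2.3107 kg m².
Thin rod: I_cm = (1/12)ML² = (1/12)(1.96)(0.51)² = 0.042483 kg m²; axis through the centre, so I = 0.042483 kg m².
Total I = 0.96664 + 0.10415 + 2.3107 + 0.042483 = 3.424 kg m².

3.42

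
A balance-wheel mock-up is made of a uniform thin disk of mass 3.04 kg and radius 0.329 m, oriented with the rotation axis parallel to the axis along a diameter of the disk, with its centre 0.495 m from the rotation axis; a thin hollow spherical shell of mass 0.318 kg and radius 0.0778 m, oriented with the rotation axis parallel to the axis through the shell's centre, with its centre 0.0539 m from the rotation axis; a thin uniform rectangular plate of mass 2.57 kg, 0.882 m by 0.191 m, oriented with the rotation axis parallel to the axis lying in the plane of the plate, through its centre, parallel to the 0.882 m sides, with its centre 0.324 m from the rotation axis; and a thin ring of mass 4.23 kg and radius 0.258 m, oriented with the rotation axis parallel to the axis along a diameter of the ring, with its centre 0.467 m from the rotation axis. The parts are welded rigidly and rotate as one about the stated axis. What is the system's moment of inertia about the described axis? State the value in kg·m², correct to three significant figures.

2.17

Thin disk: I_cm = (1/4)MR² = (1/4)(3.04)(0.329)² = 0.082263 kg·m²; centre at d = 0.495 m, so the parallel axis theorem gives I = 0.082263 + (3.04)(0.495)² = 0.82714 kg·m².
Spherical shell: I_cm = (2/3)MR² = (2/3)(0.318)(0.0778)² = 0.0012832 kg·m²; centre at d = 0.0539 m, so the parallel axis theorem gives I = 0.0012832 + (0.318)(0.0539)² = 0.0022071 kg·m².
Rectangular plate: I_cm = (1/12)Mb² = (1/12)(2.57)(0.191)² = 0.007813 kg·m²; centre at d = 0.324 m, so the parallel axis theorem gives I = 0.007813 + (2.57)(0.324)² = 0.2776 kg·m².
Thin ring: I_cm = (1/2)MR² = (1/2)(4.23)(0.258)² = 0.14078 kg·m²; centre at d = 0.467 m, so the parallel axis theorem gives I = 0.14078 + (4.23)(0.467)² = 1.0633 kg·m².
Total I = 0.82714 + 0.0022071 + 0.2776 + 1.0633 = 2.1702 kg·m².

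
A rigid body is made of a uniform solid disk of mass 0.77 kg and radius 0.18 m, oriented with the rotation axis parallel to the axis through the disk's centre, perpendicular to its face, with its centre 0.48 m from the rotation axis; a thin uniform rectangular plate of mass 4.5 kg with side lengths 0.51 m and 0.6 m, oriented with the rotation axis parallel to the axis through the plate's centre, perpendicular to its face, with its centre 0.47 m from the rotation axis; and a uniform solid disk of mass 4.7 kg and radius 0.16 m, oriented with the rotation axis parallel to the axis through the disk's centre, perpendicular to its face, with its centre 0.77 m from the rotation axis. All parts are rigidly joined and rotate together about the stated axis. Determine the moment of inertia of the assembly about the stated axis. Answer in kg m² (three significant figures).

4.26

Solid disk: I_cm = (1/2)MR² = (1/2)(0.77)(0.18)² = 0.012474 kg m²; centre at d = 0.48 m, so the parallel axis theorem gives I = 0.012474 + (0.77)(0.48)² = 0.18988 kg m².
Rectangular plate: I_cm = (1/12)M(a²+b²) = (1/12)(4.5)[(0.51)² + (0.6)²] = 0.23254 kg m²; centre at d = 0.47 m, so the parallel axis theorem gives I = 0.23254 + (4.5)(0.47)² = 1.2266 kg m².
Solid disk: I_cm = (1/2)MR² = (1/2)(4.7)(0.16)² = 0.06016 kg m²; centre at d = 0.77 m, so the parallel axis theorem gives I = 0.06016 + (4.7)(0.77)² = 2.8468 kg m².
Total I = 0.18988 + 1.2266 + 2.8468 = 4.2633 kg m².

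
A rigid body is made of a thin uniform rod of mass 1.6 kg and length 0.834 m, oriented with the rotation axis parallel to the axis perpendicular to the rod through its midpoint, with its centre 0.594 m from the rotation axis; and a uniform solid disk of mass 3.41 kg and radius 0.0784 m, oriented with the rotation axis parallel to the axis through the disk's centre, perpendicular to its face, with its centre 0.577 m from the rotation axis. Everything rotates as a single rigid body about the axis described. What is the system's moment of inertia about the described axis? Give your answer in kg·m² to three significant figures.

1.80

Thin rod: I_cm = (1/12)ML² = (1/12)(1.6)(0.834)² = 0.092741 kg·m²; centre at d = 0.594 m, so I = I_cm + Md² gives I = 0.092741 + (1.6)(0.594)² = 0.65728 kg·m².
Solid disk: I_cm = (1/2)MR² = (1/2)(3.41)(0.0784)² = 0.01048 kg·m²; centre at d = 0.577 m, so I = I_cm + Md² gives I = 0.01048 + (3.41)(0.577)² = 1.1458 kg·m².
Total I = 0.65728 + 1.1458 = 1.803 kg·m².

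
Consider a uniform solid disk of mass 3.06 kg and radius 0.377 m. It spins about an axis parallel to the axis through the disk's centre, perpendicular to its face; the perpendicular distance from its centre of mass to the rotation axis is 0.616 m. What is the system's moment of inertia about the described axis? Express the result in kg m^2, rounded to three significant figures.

I_cm = (1/2)MR² = (1/2)(3.06)(0.377)² = 0.21746 kg m^2; centre at d = 0.616 m, so I = I_cm + Md² gives I = 0.21746 + (3.06)(0.616)² = 1.3786 kg m^2.

1.38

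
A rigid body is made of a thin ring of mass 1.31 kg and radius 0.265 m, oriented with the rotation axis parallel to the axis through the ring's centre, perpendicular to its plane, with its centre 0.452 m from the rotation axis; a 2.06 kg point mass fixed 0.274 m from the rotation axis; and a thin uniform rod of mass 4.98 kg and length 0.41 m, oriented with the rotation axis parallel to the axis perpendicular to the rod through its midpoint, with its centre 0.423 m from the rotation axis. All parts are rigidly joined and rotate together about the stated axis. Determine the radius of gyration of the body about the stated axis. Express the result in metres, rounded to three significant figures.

0.420

Thin ring: I_cm = MR² = (1.31)(0.265)² = 0.091995 kg m²; centre at d = 0.452 m, so the parallel axis theorem gives I = 0.091995 + (1.31)(0.452)² = 0.35963 kg m².
Point mass: I_cm = 0; centre at d = 0.274 m, so the parallel axis theorem gives I = 0 + (2.06)(0.274)² = 0.15466 kg m².
Thin rod: I_cm = (1/12)ML² = (1/12)(4.98)(0.41)² = 0.069761 kg m²; centre at d = 0.423 m, so the parallel axis theorem gives I = 0.069761 + (4.98)(0.423)² = 0.96083 kg m².
Total I = 1.4751 kg m²; total mass M = 8.35 kg.
k = √(I/M) = √(1.4751/8.35) = 0.42031 m.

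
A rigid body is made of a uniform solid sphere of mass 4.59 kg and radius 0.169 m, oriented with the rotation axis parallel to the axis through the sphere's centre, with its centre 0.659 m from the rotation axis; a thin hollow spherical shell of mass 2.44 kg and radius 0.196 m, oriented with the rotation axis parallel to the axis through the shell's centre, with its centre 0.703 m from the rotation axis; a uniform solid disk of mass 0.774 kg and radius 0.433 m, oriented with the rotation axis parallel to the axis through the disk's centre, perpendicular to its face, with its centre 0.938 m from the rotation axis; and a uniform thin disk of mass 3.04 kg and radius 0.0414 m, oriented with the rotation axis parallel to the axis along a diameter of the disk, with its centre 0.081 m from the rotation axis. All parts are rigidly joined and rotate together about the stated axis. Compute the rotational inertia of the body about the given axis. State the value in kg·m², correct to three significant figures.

4.09

Solid sphere: I_cm = (2/5)MR² = (2/5)(4.59)(0.169)² = 0.052438 kg·m²; centre at d = 0.659 m, so the parallel axis theorem gives I = 0.052438 + (4.59)(0.659)² = 2.0458 kg·m².
Spherical shell: I_cm = (2/3)MR² = (2/3)(2.44)(0.196)² = 0.06249 kg·m²; centre at d = 0.703 m, so the parallel axis theorem gives I = 0.06249 + (2.44)(0.703)² = 1.2684 kg·m².
Solid disk: I_cm = (1/2)MR² = (1/2)(0.774)(0.433)² = 0.072558 kg·m²; centre at d = 0.938 m, so the parallel axis theorem gives I = 0.072558 + (0.774)(0.938)² = 0.75356 kg·m².
Thin disk: I_cm = (1/4)MR² = (1/4)(3.04)(0.0414)² = 0.0013026 kg·m²; centre at d = 0.081 m, so the parallel axis theorem gives I = 0.0013026 + (3.04)(0.081)² = 0.021248 kg·m².
Total I = 2.0458 + 1.2684 + 0.75356 + 0.021248 = 4.089 kg·m².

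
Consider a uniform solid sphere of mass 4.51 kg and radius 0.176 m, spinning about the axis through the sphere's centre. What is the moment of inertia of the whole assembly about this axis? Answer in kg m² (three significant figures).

I_cm = (2/5)MR² = (2/5)(4.51)(0.176)² = 0.055881 kg m²; axis through the centre, so I = 0.055881 kg m².

0.0559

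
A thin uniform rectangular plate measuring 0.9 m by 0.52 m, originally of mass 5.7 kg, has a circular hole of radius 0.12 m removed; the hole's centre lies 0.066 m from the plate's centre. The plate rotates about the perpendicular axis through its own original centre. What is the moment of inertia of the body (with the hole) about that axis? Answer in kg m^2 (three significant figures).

Unpierced body about its centre: I₀ = (1/12)M(a²+b²) = (1/12)(5.7)[(0.9)² + (0.52)²] = 0.51319 kg m^2.
The removed disk has mass m = M·πr²/(ab) = (5.7)·π(0.12)²/(0.9·0.52) = 0.55099 kg (same uniform areal density).
Its moment of inertia about the rotation axis (parallel-axis theorem): I_hole = (1/2)mr² + md² = (1/2)(0.55099)(0.12)² + (0.55099)(0.066)² = 0.0063672 kg m^2.
Treating the hole as negative mass, I = I₀ − I_hole = 0.51319 − 0.0063672 = 0.50682 kg m^2.

0.507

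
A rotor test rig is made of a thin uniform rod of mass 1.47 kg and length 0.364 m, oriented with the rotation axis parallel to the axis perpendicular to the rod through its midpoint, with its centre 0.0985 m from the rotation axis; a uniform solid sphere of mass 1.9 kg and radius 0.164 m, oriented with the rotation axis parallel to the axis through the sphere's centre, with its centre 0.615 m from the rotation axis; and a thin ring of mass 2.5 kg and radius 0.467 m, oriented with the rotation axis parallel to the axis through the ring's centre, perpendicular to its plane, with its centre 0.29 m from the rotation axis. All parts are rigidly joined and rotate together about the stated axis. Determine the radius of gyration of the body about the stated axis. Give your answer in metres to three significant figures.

Thin rod: I_cm = (1/12)ML² = (1/12)(1.47)(0.364)² = 0.016231 kg m²; centre at d = 0.0985 m, so the parallel axis theorem gives I = 0.016231 + (1.47)(0.0985)² = 0.030493 kg m².
Solid sphere: I_cm = (2/5)MR² = (2/5)(1.9)(0.164)² = 0.020441 kg m²; centre at d = 0.615 m, so the parallel axis theorem gives I = 0.020441 + (1.9)(0.615)² = 0.73907 kg m².
Thin ring: I_cm = MR² = (2.5)(0.467)² = 0.54522 kg m²; centre at d = 0.29 m, so the parallel axis theorem gives I = 0.54522 + (2.5)(0.29)² = 0.75547 kg m².
Total I = 1.525 kg m²; total mass M = 5.87 kg.
k = √(I/M) = √(1.525/5.87) = 0.50971 m.

0.510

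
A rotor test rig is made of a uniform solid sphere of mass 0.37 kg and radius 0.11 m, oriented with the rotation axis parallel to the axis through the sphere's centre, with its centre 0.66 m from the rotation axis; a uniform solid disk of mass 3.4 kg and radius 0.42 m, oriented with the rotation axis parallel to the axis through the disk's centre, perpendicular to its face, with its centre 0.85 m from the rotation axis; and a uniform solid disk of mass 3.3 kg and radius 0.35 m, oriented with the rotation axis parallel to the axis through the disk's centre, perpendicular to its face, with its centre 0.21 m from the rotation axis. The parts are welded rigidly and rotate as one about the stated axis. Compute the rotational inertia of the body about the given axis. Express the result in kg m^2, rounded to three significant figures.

3.27

Solid sphere: I_cm = (2/5)MR² = (2/5)(0.37)(0.11)² = 0.0017908 kg m^2; centre at d = 0.66 m, so the parallel axis theorem gives I = 0.0017908 + (0.37)(0.66)² = 0.16296 kg m^2.
Solid disk: I_cm = (1/2)MR² = (1/2)(3.4)(0.42)² = 0.29988 kg m^2; centre at d = 0.85 m, so the parallel axis theorem gives I = 0.29988 + (3.4)(0.85)² = 2.7564 kg m^2.
Solid disk: I_cm = (1/2)MR² = (1/2)(3.3)(0.35)² = 0.20212 kg m^2; centre at d = 0.21 m, so the parallel axis theorem gives I = 0.20212 + (3.3)(0.21)² = 0.34765 kg m^2.
Total I = 0.16296 + 2.7564 + 0.34765 = 3.267 kg m^2.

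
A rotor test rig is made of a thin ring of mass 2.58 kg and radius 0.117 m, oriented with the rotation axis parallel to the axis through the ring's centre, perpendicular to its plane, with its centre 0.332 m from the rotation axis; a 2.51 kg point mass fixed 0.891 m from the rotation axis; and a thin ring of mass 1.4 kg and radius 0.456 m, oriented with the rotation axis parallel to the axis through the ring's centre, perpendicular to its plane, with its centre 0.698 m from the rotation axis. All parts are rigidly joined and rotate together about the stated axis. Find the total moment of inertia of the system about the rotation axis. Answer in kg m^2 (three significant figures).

Thin ring: I_cm = MR² = (2.58)(0.117)² = 0.035318 kg m^2; centre at d = 0.332 m, so the parallel axis theorem gives I = 0.035318 + (2.58)(0.332)² = 0.3197 kg m^2.
Point mass: I_cm = 0; centre at d = 0.891 m, so the parallel axis theorem gives I = 0 + (2.51)(0.891)² = 1.9926 kg m^2.
Thin ring: I_cm = MR² = (1.4)(0.456)² = 0.29111 kg m^2; centre at d = 0.698 m, so the parallel axis theorem gives I = 0.29111 + (1.4)(0.698)² = 0.9732 kg m^2.
Total I = 0.3197 + 1.9926 + 0.9732 = 3.2855 kg m^2.

3.29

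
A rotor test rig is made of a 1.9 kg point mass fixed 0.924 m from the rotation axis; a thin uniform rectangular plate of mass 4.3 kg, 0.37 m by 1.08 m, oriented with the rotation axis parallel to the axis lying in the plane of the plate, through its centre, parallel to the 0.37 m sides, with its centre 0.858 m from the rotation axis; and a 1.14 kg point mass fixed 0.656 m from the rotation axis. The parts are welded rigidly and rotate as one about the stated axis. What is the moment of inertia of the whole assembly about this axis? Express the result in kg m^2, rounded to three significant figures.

5.70

Point mass: I_cm = 0; centre at d = 0.924 m, so I = I_cm + Md² gives I = 0 + (1.9)(0.924)² = 1.6222 kg m^2.
Rectangular plate: I_cm = (1/12)Mb² = (1/12)(4.3)(1.08)² = 0.41796 kg m^2; centre at d = 0.858 m, so I = I_cm + Md² gives I = 0.41796 + (4.3)(0.858)² = 3.5835 kg m^2.
Point mass: I_cm = 0; centre at d = 0.656 m, so I = I_cm + Md² gives I = 0 + (1.14)(0.656)² = 0.49058 kg m^2.
Total I = 1.6222 + 3.5835 + 0.49058 = 5.6962 kg m^2.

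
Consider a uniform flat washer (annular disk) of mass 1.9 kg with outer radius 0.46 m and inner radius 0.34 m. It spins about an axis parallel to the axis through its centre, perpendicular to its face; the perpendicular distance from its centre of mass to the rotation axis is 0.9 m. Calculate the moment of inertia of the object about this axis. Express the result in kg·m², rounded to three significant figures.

1.85

I_cm = (1/2)M(R²+r²) = (1/2)(1.9)[(0.46)² + (0.34)²] = 0.31084 kg·m²; centre at d = 0.9 m, so I = I_cm + Md² gives I = 0.31084 + (1.9)(0.9)² = 1.8498 kg·m².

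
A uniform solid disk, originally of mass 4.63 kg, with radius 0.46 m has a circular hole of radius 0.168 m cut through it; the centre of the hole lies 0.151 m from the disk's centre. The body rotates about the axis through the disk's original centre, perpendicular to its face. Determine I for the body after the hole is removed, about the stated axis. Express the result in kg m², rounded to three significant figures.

0.467

Unpierced body about its centre: I₀ = (1/2)MR² = (1/2)(4.63)(0.46)² = 0.48985 kg m².
The removed disk has mass m = M·(r/R)² = (4.63)(0.168/0.46)² = 0.61757 kg (same uniform areal density).
Its moment of inertia about the rotation axis (parallel-axis theorem): I_hole = (1/2)mr² + md² = (1/2)(0.61757)(0.168)² + (0.61757)(0.151)² = 0.022796 kg m².
Treating the hole as negative mass, I = I₀ − I_hole = 0.48985 − 0.022796 = 0.46706 kg m².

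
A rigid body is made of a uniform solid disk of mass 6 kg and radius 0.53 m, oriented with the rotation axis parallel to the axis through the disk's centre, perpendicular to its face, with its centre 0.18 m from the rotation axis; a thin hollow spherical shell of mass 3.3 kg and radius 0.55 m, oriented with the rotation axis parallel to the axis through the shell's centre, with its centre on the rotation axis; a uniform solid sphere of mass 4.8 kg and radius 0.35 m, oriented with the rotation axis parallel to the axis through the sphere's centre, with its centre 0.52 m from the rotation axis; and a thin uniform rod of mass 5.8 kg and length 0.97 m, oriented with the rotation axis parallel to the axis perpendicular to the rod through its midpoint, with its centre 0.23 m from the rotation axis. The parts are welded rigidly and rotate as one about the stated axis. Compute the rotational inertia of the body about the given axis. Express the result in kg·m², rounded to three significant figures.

Solid disk: I_cm = (1/2)MR² = (1/2)(6)(0.53)² = 0.8427 kg·m²; centre at d = 0.18 m, so I = I_cm + Md² gives I = 0.8427 + (6)(0.18)² = 1.0371 kg·m².
Spherical shell: I_cm = (2/3)MR² = (2/3)(3.3)(0.55)² = 0.6655 kg·m²; axis through the centre, so I = 0.6655 kg·m².
Solid sphere: I_cm = (2/5)MR² = (2/5)(4.8)(0.35)² = 0.2352 kg·m²; centre at d = 0.52 m, so I = I_cm + Md² gives I = 0.2352 + (4.8)(0.52)² = 1.5331 kg·m².
Thin rod: I_cm = (1/12)ML² = (1/12)(5.8)(0.97)² = 0.45477 kg·m²; centre at d = 0.23 m, so I = I_cm + Md² gives I = 0.45477 + (5.8)(0.23)² = 0.76159 kg·m².
Total I = 1.0371 + 0.6655 + 1.5331 + 0.76159 = 3.9973 kg·m².

4.00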